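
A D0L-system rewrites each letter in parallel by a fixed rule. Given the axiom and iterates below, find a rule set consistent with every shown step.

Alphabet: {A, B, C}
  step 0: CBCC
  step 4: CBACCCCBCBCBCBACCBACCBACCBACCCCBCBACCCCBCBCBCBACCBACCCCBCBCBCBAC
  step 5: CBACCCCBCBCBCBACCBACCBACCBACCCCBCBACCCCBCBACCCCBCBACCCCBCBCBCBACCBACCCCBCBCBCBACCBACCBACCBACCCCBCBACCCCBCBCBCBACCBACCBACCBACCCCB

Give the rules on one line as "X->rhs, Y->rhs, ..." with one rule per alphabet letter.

A->CC, B->AC, C->CB

  step 4 ⇒ step 5: CBACCCCBCBCBCBACCBACCBACCBACCCCBCBACCCCBCBCBCBACCBACCCCBCBCBCBAC ⇒ CB·AC·CC·CB·CB·CB·CB·AC·CB·AC·CB·AC·CB·AC·CC·CB·CB·AC·CC·CB·CB·AC·CC·CB·CB·AC·CC·CB·CB·CB·CB·AC·CB·AC·CC·CB·CB·CB·CB·AC·CB·AC·CB·AC·CB·AC·CC·CB·CB·AC·CC·CB·CB·CB·CB·AC·CB·AC·CB·AC·CB·AC·CC·CB
    A ↦ CC
    B ↦ AC
    C ↦ CB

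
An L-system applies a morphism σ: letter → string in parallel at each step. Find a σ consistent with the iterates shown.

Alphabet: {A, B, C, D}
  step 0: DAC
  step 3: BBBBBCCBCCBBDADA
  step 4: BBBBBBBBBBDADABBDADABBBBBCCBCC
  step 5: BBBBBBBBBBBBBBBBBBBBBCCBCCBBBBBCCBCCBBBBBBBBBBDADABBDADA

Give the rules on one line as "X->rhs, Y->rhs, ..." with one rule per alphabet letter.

  step 4 ⇒ step 5: BBBBBBBBBBDADABBDADABBBBBCCBCC ⇒ BB·BB·BB·BB·BB·BB·BB·BB·BB·BB·BC·C·BC·C·BB·BB·BC·C·BC·C·BB·BB·BB·BB·BB·DA·DA·BB·DA·DA
    A ↦ C
    B ↦ BB
    C ↦ DA
    D ↦ BC

A->C, B->BB, C->DA, D->BC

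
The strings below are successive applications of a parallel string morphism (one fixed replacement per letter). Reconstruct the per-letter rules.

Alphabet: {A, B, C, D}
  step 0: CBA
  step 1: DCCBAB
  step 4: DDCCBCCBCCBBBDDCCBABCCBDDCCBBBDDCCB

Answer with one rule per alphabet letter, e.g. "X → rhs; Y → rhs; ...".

A->AB, B->CCB, C->D, D->B

  step 0 ⇒ step 1: CBA ⇒ D·CCB·AB
    A ↦ AB
    B ↦ CCB
    C ↦ D
    D ↦ B  (constrained at step 1)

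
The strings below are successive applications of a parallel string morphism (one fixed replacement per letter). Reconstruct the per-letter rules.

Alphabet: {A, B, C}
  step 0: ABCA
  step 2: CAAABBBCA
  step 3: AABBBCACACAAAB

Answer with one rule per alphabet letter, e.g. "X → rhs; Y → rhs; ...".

  step 2 ⇒ step 3: CAAABBBCA ⇒ AA·B·B·B·CA·CA·CA·AA·B
    A ↦ B
    B ↦ CA
    C ↦ AA

A->B, B->CA, C->AA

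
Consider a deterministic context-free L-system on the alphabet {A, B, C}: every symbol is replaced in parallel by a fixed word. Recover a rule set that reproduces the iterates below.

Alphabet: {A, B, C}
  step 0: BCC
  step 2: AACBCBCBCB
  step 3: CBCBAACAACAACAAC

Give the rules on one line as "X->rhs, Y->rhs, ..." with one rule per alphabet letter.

A->CB, B->C, C->AA

  step 2 ⇒ step 3: AACBCBCBCB ⇒ CB·CB·AA·C·AA·C·AA·C·AA·C
    A ↦ CB
    B ↦ C
    C ↦ AA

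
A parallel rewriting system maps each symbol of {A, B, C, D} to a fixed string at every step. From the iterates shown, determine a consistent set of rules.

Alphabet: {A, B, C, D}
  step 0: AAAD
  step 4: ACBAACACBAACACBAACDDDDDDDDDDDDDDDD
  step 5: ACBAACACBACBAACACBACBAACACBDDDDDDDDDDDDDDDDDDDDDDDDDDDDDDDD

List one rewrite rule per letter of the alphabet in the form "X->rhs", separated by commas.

A->AC, B->A, C->B, D->DD

  step 4 ⇒ step 5: ACBAACACBAACACBAACDDDDDDDDDDDDDDDD ⇒ AC·B·A·AC·AC·B·AC·B·A·AC·AC·B·AC·B·A·AC·AC·B·DD·DD·DD·DD·DD·DD·DD·DD·DD·DD·DD·DD·DD·DD·DD·DD
    A ↦ AC
    B ↦ A
    C ↦ B
    D ↦ DD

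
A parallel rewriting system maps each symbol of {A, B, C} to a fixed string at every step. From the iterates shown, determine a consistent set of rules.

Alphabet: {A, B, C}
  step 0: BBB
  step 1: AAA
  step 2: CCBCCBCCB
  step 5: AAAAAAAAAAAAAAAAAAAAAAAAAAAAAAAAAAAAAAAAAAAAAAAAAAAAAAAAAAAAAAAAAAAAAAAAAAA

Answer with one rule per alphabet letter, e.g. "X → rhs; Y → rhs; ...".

  step 1 ⇒ step 2: AAA ⇒ CCB·CCB·CCB
    A ↦ CCB
  step 0 ⇒ step 1: BBB ⇒ A·A·A
    B ↦ A
    C ↦ AA  (constrained at step 2)

A->CCB, B->A, C->AA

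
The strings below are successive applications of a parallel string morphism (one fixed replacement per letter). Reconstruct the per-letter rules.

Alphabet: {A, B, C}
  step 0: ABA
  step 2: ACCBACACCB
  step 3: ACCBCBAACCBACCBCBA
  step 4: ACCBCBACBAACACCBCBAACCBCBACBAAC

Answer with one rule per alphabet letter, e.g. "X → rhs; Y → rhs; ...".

  step 3 ⇒ step 4: ACCBCBAACCBACCBCBA ⇒ AC·CB·CB·A·CB·A·AC·AC·CB·CB·A·AC·CB·CB·A·CB·A·AC
    A ↦ AC
    B ↦ A
    C ↦ CB

A->AC, B->A, C->CB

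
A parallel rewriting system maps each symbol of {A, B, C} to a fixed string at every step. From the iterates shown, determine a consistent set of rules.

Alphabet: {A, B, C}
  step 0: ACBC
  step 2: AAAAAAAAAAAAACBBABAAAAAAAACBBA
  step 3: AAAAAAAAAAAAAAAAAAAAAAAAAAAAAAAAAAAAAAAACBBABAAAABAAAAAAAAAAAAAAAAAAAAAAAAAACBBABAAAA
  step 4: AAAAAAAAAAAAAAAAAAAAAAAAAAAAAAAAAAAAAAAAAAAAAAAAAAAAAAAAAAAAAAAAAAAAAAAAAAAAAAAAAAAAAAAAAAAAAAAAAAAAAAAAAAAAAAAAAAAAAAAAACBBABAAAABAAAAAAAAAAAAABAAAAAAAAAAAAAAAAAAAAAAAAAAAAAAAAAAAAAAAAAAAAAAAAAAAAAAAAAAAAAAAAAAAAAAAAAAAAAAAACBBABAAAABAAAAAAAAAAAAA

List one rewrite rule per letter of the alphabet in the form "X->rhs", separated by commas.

A->AAA, B->BA, C->ACB

  step 3 ⇒ step 4: AAAAAAAAAAAAAAAAAAAAAAAAAAAAAAAAAAAAAAAACBBABAAAABAAAAAAAAAAAAAAAAAAAAAAAAAACBBABAAAA ⇒ AAA·AAA·AAA·AAA·AAA·AAA·AAA·AAA·AAA·AAA·AAA·AAA·AAA·AAA·AAA·AAA·AAA·AAA·AAA·AAA·AAA·AAA·AAA·AAA·AAA·AAA·AAA·AAA·AAA·AAA·AAA·AAA·AAA·AAA·AAA·AAA·AAA·AAA·AAA·AAA·ACB·BA·BA·AAA·BA·AAA·AAA·AAA·AAA·BA·AAA·AAA·AAA·AAA·AAA·AAA·AAA·AAA·AAA·AAA·AAA·AAA·AAA·AAA·AAA·AAA·AAA·AAA·AAA·AAA·AAA·AAA·AAA·AAA·AAA·AAA·ACB·BA·BA·AAA·BA·AAA·AAA·AAA·AAA
    A ↦ AAA
    B ↦ BA
    C ↦ ACB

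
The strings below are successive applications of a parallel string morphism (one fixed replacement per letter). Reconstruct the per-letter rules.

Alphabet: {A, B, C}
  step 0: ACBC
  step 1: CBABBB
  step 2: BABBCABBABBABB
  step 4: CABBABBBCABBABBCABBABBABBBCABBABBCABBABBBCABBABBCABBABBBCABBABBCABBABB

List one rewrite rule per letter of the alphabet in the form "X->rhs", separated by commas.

  step 1 ⇒ step 2: CBABBB ⇒ B·ABB·C·ABB·ABB·ABB
    A ↦ C
    B ↦ ABB
    C ↦ B

A->C, B->ABB, C->B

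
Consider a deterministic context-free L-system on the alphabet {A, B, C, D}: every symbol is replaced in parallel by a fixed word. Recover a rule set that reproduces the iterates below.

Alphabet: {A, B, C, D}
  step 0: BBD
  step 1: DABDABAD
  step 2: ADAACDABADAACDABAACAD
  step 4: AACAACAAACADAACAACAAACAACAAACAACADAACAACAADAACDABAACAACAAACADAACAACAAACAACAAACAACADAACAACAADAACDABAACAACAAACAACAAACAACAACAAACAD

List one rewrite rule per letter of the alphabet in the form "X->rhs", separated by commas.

A->AAC, B->DAB, C->A, D->AD

  step 1 ⇒ step 2: DABDABAD ⇒ AD·AAC·DAB·AD·AAC·DAB·AAC·AD
    A ↦ AAC
    B ↦ DAB
    D ↦ AD
    C ↦ A  (constrained at step 2)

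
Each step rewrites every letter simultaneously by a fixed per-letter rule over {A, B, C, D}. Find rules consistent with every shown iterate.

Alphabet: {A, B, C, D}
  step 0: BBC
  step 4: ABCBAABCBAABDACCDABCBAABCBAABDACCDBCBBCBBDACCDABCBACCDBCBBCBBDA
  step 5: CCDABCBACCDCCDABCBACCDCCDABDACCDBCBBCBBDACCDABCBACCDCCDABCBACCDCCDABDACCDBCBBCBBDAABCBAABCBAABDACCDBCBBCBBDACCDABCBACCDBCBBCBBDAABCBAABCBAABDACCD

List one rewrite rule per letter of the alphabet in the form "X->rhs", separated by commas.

  step 4 ⇒ step 5: ABCBAABCBAABDACCDABCBAABCBAABDACCDBCBBCBBDACCDABCBACCDBCBBCBBDA ⇒ CCD·A·BCB·A·CCD·CCD·A·BCB·A·CCD·CCD·A·BDA·CCD·BCB·BCB·BDA·CCD·A·BCB·A·CCD·CCD·A·BCB·A·CCD·CCD·A·BDA·CCD·BCB·BCB·BDA·A·BCB·A·A·BCB·A·A·BDA·CCD·BCB·BCB·BDA·CCD·A·BCB·A·CCD·BCB·BCB·BDA·A·BCB·A·A·BCB·A·A·BDA·CCD
    A ↦ CCD
    B ↦ A
    C ↦ BCB
    D ↦ BDA

A->CCD, B->A, C->BCB, D->BDA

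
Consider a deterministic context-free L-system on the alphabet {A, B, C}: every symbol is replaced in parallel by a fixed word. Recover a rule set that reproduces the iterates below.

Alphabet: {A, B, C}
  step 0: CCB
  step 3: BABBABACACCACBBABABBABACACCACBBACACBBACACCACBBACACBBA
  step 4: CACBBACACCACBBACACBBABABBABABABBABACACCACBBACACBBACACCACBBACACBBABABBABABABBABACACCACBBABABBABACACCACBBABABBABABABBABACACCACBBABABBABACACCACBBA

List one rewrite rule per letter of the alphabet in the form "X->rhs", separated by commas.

  step 3 ⇒ step 4: BABBABACACCACBBABABBABACACCACBBACACBBACACCACBBACACBBA ⇒ CAC·BBA·CAC·CAC·BBA·CAC·BBA·BA·BBA·BA·BA·BBA·BA·CAC·CAC·BBA·CAC·BBA·CAC·CAC·BBA·CAC·BBA·BA·BBA·BA·BA·BBA·BA·CAC·CAC·BBA·BA·BBA·BA·CAC·CAC·BBA·BA·BBA·BA·BA·BBA·BA·CAC·CAC·BBA·BA·BBA·BA·CAC·CAC·BBA
    A ↦ BBA
    B ↦ CAC
    C ↦ BA

A->BBA, B->CAC, C->BA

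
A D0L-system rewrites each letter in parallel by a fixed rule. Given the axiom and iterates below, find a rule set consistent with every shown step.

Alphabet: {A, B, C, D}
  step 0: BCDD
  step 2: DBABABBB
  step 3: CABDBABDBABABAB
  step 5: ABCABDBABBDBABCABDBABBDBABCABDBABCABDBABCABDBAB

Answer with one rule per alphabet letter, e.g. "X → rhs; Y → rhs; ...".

  step 2 ⇒ step 3: DBABABBB ⇒ C·AB·DB·AB·DB·AB·AB·AB
    A ↦ DB
    B ↦ AB
    D ↦ C
    C ↦ B  (constrained at step 0)

A->DB, B->AB, C->B, D->C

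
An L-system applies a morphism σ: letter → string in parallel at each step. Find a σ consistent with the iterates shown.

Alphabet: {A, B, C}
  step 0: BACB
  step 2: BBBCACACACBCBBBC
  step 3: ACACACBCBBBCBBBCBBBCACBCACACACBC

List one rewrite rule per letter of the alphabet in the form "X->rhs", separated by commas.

A->BB, B->AC, C->BC

  step 2 ⇒ step 3: BBBCACACACBCBBBC ⇒ AC·AC·AC·BC·BB·BC·BB·BC·BB·BC·AC·BC·AC·AC·AC·BC
    A ↦ BB
    B ↦ AC
    C ↦ BC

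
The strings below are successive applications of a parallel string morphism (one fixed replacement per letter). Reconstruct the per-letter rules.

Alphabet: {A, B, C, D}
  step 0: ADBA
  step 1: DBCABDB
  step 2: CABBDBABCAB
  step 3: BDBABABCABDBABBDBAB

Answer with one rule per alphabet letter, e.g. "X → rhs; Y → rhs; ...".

  step 2 ⇒ step 3: CABBDBABCAB ⇒ B·DB·AB·AB·C·AB·DB·AB·B·DB·AB
    A ↦ DB
    B ↦ AB
    C ↦ B
    D ↦ C

A->DB, B->AB, C->B, D->C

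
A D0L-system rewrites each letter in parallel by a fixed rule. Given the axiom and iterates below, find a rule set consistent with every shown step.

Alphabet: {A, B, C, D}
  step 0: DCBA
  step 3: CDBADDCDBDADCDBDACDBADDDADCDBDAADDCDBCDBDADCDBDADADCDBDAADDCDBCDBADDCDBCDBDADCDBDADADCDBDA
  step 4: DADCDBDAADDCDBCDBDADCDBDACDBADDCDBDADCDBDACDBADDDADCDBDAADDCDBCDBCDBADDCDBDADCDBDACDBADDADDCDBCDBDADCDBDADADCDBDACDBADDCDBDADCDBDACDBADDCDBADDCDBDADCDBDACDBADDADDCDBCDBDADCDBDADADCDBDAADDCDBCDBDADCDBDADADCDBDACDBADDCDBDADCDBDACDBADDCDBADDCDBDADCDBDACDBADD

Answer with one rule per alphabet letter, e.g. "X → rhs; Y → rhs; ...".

A->ADD, B->DA, C->DAD, D->CDB

  step 3 ⇒ step 4: CDBADDCDBDADCDBDACDBADDDADCDBDAADDCDBCDBDADCDBDADADCDBDAADDCDBCDBADDCDBCDBDADCDBDADADCDBDA ⇒ DAD·CDB·DA·ADD·CDB·CDB·DAD·CDB·DA·CDB·ADD·CDB·DAD·CDB·DA·CDB·ADD·DAD·CDB·DA·ADD·CDB·CDB·CDB·ADD·CDB·DAD·CDB·DA·CDB·ADD·ADD·CDB·CDB·DAD·CDB·DA·DAD·CDB·DA·CDB·ADD·CDB·DAD·CDB·DA·CDB·ADD·CDB·ADD·CDB·DAD·CDB·DA·CDB·ADD·ADD·CDB·CDB·DAD·CDB·DA·DAD·CDB·DA·ADD·CDB·CDB·DAD·CDB·DA·DAD·CDB·DA·CDB·ADD·CDB·DAD·CDB·DA·CDB·ADD·CDB·ADD·CDB·DAD·CDB·DA·CDB·ADD
    A ↦ ADD
    B ↦ DA
    C ↦ DAD
    D ↦ CDB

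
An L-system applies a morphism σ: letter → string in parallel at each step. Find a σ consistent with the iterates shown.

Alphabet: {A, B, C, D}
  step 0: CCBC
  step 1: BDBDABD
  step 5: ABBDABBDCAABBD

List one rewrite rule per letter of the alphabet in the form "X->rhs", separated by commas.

  step 0 ⇒ step 1: CCBC ⇒ BD·BD·A·BD
    B ↦ A
    C ↦ BD
    A ↦ C  (constrained at step 1)
    D ↦ B  (constrained at step 1)

A->C, B->A, C->BD, D->B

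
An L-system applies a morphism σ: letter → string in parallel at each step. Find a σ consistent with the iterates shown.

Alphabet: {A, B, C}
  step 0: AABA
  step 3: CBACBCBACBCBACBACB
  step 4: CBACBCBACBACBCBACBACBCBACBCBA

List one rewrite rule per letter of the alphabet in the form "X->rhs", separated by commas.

  step 3 ⇒ step 4: CBACBCBACBCBACBACB ⇒ CB·A·CB·CB·A·CB·A·CB·CB·A·CB·A·CB·CB·A·CB·CB·A
    A ↦ CB
    B ↦ A
    C ↦ CB

A->CB, B->A, C->CB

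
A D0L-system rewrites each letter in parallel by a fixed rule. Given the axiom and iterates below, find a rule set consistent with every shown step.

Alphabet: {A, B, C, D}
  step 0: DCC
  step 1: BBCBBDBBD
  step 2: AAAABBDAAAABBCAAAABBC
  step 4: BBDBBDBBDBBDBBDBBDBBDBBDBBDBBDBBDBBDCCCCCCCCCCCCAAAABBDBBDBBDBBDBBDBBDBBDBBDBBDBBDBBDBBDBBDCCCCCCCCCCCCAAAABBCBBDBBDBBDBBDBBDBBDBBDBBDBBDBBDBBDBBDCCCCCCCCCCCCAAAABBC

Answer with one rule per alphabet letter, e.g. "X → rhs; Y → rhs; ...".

A->CCC, B->AA, C->BBD, D->BBC

  step 1 ⇒ step 2: BBCBBDBBD ⇒ AA·AA·BBD·AA·AA·BBC·AA·AA·BBC
    B ↦ AA
    C ↦ BBD
    D ↦ BBC
    A ↦ CCC  (constrained at step 2)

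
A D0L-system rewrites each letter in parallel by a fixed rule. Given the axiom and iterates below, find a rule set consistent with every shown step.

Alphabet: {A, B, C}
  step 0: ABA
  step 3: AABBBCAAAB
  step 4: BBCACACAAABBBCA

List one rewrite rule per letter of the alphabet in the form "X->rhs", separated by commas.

  step 3 ⇒ step 4: AABBBCAAAB ⇒ B·B·CA·CA·CA·AA·B·B·B·CA
    A ↦ B
    B ↦ CA
    C ↦ AA

A->B, B->CA, C->AA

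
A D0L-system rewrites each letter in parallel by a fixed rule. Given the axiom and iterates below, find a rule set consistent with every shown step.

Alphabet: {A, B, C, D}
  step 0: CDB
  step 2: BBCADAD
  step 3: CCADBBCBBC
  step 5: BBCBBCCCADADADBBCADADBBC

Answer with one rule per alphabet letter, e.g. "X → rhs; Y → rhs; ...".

A->BB, B->C, C->AD, D->C

  step 2 ⇒ step 3: BBCADAD ⇒ C·C·AD·BB·C·BB·C
    A ↦ BB
    B ↦ C
    C ↦ AD
    D ↦ C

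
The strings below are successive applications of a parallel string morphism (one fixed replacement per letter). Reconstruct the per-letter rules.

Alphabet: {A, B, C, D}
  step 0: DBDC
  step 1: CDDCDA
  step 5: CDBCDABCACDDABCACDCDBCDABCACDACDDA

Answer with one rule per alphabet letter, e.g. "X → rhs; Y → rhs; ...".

A->BC, B->D, C->A, D->CD

  step 0 ⇒ step 1: DBDC ⇒ CD·D·CD·A
    B ↦ D
    C ↦ A
    D ↦ CD
    A ↦ BC  (constrained at step 1)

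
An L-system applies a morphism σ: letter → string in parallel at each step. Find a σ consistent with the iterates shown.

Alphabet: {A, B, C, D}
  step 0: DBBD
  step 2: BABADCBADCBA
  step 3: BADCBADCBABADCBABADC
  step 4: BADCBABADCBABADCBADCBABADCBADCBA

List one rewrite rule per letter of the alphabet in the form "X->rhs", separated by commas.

  step 3 ⇒ step 4: BADCBADCBABADCBABADC ⇒ BA·DC·B·A·BA·DC·B·A·BA·DC·BA·DC·B·A·BA·DC·BA·DC·B·A
    A ↦ DC
    B ↦ BA
    C ↦ A
    D ↦ B

A->DC, B->BA, C->A, D->B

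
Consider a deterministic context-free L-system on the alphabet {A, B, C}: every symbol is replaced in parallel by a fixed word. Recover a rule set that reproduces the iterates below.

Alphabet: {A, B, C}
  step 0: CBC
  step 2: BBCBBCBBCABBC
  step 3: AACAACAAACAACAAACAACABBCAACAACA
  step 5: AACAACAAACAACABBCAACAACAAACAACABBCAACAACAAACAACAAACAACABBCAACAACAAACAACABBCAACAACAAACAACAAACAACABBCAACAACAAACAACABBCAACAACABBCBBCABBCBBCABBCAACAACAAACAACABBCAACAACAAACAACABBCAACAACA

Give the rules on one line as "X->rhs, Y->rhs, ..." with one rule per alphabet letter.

A->BBC, B->AAC, C->A

  step 2 ⇒ step 3: BBCBBCBBCABBC ⇒ AAC·AAC·A·AAC·AAC·A·AAC·AAC·A·BBC·AAC·AAC·A
    A ↦ BBC
    B ↦ AAC
    C ↦ A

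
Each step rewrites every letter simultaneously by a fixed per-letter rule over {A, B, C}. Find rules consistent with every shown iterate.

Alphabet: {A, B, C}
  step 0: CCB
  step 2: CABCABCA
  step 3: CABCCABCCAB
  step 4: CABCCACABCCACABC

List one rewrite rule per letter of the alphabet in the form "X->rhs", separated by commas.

  step 3 ⇒ step 4: CABCCABCCAB ⇒ CA·B·C·CA·CA·B·C·CA·CA·B·C
    A ↦ B
    B ↦ C
    C ↦ CA

A->B, B->C, C->CA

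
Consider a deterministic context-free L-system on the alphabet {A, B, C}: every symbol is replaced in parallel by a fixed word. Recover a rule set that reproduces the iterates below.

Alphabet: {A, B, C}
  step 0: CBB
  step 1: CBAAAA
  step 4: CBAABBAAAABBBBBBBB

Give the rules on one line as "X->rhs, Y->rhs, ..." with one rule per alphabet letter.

  step 0 ⇒ step 1: CBB ⇒ CB·AA·AA
    B ↦ AA
    C ↦ CB
    A ↦ B  (constrained at step 1)

A->B, B->AA, C->CB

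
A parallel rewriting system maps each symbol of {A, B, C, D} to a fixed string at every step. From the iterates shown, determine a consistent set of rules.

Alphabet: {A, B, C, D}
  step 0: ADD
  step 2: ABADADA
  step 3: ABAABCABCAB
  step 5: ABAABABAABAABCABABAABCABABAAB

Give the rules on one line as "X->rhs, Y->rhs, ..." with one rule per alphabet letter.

A->AB, B->A, C->DA, D->C

  step 2 ⇒ step 3: ABADADA ⇒ AB·A·AB·C·AB·C·AB
    A ↦ AB
    B ↦ A
    D ↦ C
    C ↦ DA  (constrained at step 3)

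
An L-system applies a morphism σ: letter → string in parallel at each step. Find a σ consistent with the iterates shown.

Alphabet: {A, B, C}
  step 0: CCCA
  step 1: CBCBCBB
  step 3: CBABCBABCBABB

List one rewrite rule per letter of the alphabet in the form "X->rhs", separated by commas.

  step 0 ⇒ step 1: CCCA ⇒ CB·CB·CB·B
    A ↦ B
    C ↦ CB
    B ↦ A  (constrained at step 1)

A->B, B->A, C->CB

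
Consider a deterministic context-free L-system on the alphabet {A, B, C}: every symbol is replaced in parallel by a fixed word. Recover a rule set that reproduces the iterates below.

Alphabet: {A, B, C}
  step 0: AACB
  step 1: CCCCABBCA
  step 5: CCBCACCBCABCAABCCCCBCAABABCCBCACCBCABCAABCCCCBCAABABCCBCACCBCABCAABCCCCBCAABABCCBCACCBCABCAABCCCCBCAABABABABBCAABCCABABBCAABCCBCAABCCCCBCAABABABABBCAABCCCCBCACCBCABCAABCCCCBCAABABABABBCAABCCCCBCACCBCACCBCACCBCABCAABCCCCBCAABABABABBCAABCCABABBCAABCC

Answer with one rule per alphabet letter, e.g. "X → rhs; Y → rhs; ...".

A->CC, B->BCA, C->AB

  step 0 ⇒ step 1: AACB ⇒ CC·CC·AB·BCA
    A ↦ CC
    B ↦ BCA
    C ↦ AB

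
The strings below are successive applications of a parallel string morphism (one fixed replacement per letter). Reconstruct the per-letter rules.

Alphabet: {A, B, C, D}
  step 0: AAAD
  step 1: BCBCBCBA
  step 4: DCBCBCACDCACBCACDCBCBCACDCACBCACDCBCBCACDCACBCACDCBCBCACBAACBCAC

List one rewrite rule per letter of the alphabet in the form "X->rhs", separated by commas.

  step 0 ⇒ step 1: AAAD ⇒ BC·BC·BC·BA
    A ↦ BC
    D ↦ BA
    B ↦ DC  (constrained at step 1)
    C ↦ AC  (constrained at step 1)

A->BC, B->DC, C->AC, D->BA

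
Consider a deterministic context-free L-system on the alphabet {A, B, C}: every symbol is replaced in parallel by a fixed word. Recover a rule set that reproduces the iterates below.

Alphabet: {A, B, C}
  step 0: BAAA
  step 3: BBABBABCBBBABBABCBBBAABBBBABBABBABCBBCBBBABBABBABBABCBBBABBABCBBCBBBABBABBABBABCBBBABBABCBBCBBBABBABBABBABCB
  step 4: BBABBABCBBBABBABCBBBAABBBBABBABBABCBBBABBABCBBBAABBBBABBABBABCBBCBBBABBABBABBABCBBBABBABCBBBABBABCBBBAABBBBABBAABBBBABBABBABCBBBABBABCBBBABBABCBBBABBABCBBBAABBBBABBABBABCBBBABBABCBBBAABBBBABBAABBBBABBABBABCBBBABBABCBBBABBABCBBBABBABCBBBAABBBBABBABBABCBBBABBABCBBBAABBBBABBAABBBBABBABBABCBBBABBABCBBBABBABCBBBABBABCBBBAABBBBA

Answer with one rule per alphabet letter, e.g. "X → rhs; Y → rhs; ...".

A->BCB, B->BBA, C->ABB

  step 3 ⇒ step 4: BBABBABCBBBABBABCBBBAABBBBABBABBABCBBCBBBABBABBABBABCBBBABBABCBBCBBBABBABBABBABCBBBABBABCBBCBBBABBABBABBABCB ⇒ BBA·BBA·BCB·BBA·BBA·BCB·BBA·ABB·BBA·BBA·BBA·BCB·BBA·BBA·BCB·BBA·ABB·BBA·BBA·BBA·BCB·BCB·BBA·BBA·BBA·BBA·BCB·BBA·BBA·BCB·BBA·BBA·BCB·BBA·ABB·BBA·BBA·ABB·BBA·BBA·BBA·BCB·BBA·BBA·BCB·BBA·BBA·BCB·BBA·BBA·BCB·BBA·ABB·BBA·BBA·BBA·BCB·BBA·BBA·BCB·BBA·ABB·BBA·BBA·ABB·BBA·BBA·BBA·BCB·BBA·BBA·BCB·BBA·BBA·BCB·BBA·BBA·BCB·BBA·ABB·BBA·BBA·BBA·BCB·BBA·BBA·BCB·BBA·ABB·BBA·BBA·ABB·BBA·BBA·BBA·BCB·BBA·BBA·BCB·BBA·BBA·BCB·BBA·BBA·BCB·BBA·ABB·BBA
    A ↦ BCB
    B ↦ BBA
    C ↦ ABB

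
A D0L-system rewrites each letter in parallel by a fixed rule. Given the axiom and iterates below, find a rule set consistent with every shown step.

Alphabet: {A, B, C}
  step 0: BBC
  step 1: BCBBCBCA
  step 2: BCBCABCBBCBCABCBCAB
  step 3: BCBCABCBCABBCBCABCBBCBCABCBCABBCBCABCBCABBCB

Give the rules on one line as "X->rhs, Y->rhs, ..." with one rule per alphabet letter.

A->B, B->BCB, C->CA

  step 2 ⇒ step 3: BCBCABCBBCBCABCBCAB ⇒ BCB·CA·BCB·CA·B·BCB·CA·BCB·BCB·CA·BCB·CA·B·BCB·CA·BCB·CA·B·BCB
    A ↦ B
    B ↦ BCB
    C ↦ CA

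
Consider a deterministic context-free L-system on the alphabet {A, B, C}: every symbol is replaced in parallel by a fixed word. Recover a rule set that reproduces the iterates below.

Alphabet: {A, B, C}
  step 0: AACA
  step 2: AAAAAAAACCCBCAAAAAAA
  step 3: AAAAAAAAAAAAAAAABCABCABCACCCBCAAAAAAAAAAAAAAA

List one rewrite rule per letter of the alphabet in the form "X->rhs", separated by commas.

  step 2 ⇒ step 3: AAAAAAAACCCBCAAAAAAA ⇒ AA·AA·AA·AA·AA·AA·AA·AA·BCA·BCA·BCA·CCC·BCA·AA·AA·AA·AA·AA·AA·AA
    A ↦ AA
    B ↦ CCC
    C ↦ BCA

A->AA, B->CCC, C->BCA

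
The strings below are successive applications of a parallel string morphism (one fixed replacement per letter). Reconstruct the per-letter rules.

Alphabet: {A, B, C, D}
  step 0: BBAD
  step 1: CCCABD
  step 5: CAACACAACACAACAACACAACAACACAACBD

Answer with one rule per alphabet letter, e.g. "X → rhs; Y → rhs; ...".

A->CA, B->C, C->A, D->BD

  step 0 ⇒ step 1: BBAD ⇒ C·C·CA·BD
    A ↦ CA
    B ↦ C
    D ↦ BD
    C ↦ A  (constrained at step 1)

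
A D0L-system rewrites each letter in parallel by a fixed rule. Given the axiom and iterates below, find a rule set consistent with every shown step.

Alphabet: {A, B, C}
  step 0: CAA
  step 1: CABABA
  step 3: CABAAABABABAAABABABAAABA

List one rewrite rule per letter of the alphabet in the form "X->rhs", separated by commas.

  step 0 ⇒ step 1: CAA ⇒ CA·BA·BA
    A ↦ BA
    C ↦ CA
    B ↦ AA  (constrained at step 1)

A->BA, B->AA, C->CA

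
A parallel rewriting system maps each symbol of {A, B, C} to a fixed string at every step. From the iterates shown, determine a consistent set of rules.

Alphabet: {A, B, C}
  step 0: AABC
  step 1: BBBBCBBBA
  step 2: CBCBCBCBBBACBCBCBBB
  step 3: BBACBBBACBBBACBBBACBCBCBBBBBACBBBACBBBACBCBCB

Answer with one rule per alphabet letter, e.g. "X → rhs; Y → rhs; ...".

A->BB, B->CB, C->BBA

  step 2 ⇒ step 3: CBCBCBCBBBACBCBCBBB ⇒ BBA·CB·BBA·CB·BBA·CB·BBA·CB·CB·CB·BB·BBA·CB·BBA·CB·BBA·CB·CB·CB
    A ↦ BB
    B ↦ CB
    C ↦ BBA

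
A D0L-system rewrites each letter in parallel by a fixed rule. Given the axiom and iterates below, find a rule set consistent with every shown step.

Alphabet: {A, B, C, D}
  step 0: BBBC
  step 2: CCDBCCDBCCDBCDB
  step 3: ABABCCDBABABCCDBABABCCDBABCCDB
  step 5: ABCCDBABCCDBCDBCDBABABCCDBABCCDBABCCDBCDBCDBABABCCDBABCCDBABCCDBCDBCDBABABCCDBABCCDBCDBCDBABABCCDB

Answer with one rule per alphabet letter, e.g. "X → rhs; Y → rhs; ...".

A->C, B->DB, C->AB, D->CC

  step 2 ⇒ step 3: CCDBCCDBCCDBCDB ⇒ AB·AB·CC·DB·AB·AB·CC·DB·AB·AB·CC·DB·AB·CC·DB
    B ↦ DB
    C ↦ AB
    D ↦ CC
    A ↦ C  (constrained at step 3)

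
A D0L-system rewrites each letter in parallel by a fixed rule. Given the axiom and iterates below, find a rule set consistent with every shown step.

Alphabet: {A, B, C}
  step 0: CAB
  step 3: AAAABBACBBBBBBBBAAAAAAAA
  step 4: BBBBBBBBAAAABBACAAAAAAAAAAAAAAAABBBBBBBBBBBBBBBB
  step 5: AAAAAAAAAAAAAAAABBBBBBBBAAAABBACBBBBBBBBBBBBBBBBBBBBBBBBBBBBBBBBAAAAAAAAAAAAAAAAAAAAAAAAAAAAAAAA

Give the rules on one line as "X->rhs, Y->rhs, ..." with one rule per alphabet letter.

A->BB, B->AA, C->AC

  step 4 ⇒ step 5: BBBBBBBBAAAABBACAAAAAAAAAAAAAAAABBBBBBBBBBBBBBBB ⇒ AA·AA·AA·AA·AA·AA·AA·AA·BB·BB·BB·BB·AA·AA·BB·AC·BB·BB·BB·BB·BB·BB·BB·BB·BB·BB·BB·BB·BB·BB·BB·BB·AA·AA·AA·AA·AA·AA·AA·AA·AA·AA·AA·AA·AA·AA·AA·AA
    A ↦ BB
    B ↦ AA
    C ↦ AC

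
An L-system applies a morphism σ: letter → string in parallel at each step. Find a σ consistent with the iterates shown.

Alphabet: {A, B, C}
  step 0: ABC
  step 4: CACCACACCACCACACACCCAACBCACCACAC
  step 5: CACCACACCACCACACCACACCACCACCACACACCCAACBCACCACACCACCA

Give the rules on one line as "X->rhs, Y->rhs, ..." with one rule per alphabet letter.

  step 4 ⇒ step 5: CACCACACCACCACACACCCAACBCACCACAC ⇒ CA·C·CA·CA·C·CA·C·CA·CA·C·CA·CA·C·CA·C·CA·C·CA·CA·CA·C·C·CA·ACB·CA·C·CA·CA·C·CA·C·CA
    A ↦ C
    B ↦ ACB
    C ↦ CA

A->C, B->ACB, C->CA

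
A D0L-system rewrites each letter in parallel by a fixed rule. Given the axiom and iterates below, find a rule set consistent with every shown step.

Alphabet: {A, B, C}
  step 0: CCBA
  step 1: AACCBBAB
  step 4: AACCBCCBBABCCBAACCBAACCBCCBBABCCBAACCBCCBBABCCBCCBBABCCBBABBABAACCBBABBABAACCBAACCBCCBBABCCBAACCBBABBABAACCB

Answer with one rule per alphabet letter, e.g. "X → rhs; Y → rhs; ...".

  step 0 ⇒ step 1: CCBA ⇒ A·A·CCB·BAB
    A ↦ BAB
    B ↦ CCB
    C ↦ A

A->BAB, B->CCB, C->A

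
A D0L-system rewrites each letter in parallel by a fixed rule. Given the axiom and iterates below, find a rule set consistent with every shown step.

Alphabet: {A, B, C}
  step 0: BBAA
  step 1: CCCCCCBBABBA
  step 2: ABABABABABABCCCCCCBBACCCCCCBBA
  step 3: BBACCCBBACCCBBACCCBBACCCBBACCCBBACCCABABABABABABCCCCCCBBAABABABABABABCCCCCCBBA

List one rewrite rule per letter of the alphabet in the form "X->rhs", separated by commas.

A->BBA, B->CCC, C->AB

  step 2 ⇒ step 3: ABABABABABABCCCCCCBBACCCCCCBBA ⇒ BBA·CCC·BBA·CCC·BBA·CCC·BBA·CCC·BBA·CCC·BBA·CCC·AB·AB·AB·AB·AB·AB·CCC·CCC·BBA·AB·AB·AB·AB·AB·AB·CCC·CCC·BBA
    A ↦ BBA
    B ↦ CCC
    C ↦ AB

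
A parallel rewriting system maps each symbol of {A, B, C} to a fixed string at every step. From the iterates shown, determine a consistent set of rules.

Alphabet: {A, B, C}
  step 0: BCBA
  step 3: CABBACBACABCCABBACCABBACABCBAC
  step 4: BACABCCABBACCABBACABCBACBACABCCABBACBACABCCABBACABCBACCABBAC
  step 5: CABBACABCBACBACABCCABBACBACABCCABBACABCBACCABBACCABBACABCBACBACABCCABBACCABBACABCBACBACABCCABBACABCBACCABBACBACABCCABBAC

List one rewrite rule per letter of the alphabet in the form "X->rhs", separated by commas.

A->AB, B->C, C->BAC

  step 4 ⇒ step 5: BACABCCABBACCABBACABCBACBACABCCABBACBACABCCABBACABCBACCABBAC ⇒ C·AB·BAC·AB·C·BAC·BAC·AB·C·C·AB·BAC·BAC·AB·C·C·AB·BAC·AB·C·BAC·C·AB·BAC·C·AB·BAC·AB·C·BAC·BAC·AB·C·C·AB·BAC·C·AB·BAC·AB·C·BAC·BAC·AB·C·C·AB·BAC·AB·C·BAC·C·AB·BAC·BAC·AB·C·C·AB·BAC
    A ↦ AB
    B ↦ C
    C ↦ BAC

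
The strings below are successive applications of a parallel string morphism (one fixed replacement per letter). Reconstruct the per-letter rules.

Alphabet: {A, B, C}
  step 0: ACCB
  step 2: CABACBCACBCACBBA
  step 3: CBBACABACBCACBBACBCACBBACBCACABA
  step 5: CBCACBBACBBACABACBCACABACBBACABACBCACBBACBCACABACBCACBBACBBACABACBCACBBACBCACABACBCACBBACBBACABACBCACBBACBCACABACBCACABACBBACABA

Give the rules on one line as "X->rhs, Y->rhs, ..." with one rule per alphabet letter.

  step 2 ⇒ step 3: CABACBCACBCACBBA ⇒ CB·BA·CA·BA·CB·CA·CB·BA·CB·CA·CB·BA·CB·CA·CA·BA
    A ↦ BA
    B ↦ CA
    C ↦ CB

A->BA, B->CA, C->CB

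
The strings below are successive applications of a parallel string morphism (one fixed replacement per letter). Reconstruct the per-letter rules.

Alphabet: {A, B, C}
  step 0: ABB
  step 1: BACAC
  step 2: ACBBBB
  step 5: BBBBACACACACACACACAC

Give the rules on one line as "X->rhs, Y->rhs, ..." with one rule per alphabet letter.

A->B, B->AC, C->B

  step 1 ⇒ step 2: BACAC ⇒ AC·B·B·B·B
    A ↦ B
    B ↦ AC
    C ↦ B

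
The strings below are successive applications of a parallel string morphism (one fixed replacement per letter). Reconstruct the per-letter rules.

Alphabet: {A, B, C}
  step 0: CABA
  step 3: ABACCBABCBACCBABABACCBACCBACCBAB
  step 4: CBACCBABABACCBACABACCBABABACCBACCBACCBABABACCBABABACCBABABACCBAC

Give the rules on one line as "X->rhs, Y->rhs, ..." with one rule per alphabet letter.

  step 3 ⇒ step 4: ABACCBABCBACCBABABACCBACCBACCBAB ⇒ CB·AC·CB·AB·AB·AC·CB·AC·AB·AC·CB·AB·AB·AC·CB·AC·CB·AC·CB·AB·AB·AC·CB·AB·AB·AC·CB·AB·AB·AC·CB·AC
    A ↦ CB
    B ↦ AC
    C ↦ AB

A->CB, B->AC, C->AB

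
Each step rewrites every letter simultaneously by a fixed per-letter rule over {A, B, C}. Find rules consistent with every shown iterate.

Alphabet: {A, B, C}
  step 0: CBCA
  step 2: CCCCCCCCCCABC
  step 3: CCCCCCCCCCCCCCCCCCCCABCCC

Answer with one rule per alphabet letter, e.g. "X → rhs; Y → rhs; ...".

  step 2 ⇒ step 3: CCCCCCCCCCABC ⇒ CC·CC·CC·CC·CC·CC·CC·CC·CC·CC·AB·C·CC
    A ↦ AB
    B ↦ C
    C ↦ CC

A->AB, B->C, C->CC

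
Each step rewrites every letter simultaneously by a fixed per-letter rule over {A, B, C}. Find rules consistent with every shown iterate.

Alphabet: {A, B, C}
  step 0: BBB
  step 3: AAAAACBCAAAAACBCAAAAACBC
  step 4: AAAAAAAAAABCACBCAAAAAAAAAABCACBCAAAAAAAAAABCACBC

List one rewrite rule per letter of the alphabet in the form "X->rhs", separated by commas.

  step 3 ⇒ step 4: AAAAACBCAAAAACBCAAAAACBC ⇒ AA·AA·AA·AA·AA·BC·AC·BC·AA·AA·AA·AA·AA·BC·AC·BC·AA·AA·AA·AA·AA·BC·AC·BC
    A ↦ AA
    B ↦ AC
    C ↦ BC

A->AA, B->AC, C->BC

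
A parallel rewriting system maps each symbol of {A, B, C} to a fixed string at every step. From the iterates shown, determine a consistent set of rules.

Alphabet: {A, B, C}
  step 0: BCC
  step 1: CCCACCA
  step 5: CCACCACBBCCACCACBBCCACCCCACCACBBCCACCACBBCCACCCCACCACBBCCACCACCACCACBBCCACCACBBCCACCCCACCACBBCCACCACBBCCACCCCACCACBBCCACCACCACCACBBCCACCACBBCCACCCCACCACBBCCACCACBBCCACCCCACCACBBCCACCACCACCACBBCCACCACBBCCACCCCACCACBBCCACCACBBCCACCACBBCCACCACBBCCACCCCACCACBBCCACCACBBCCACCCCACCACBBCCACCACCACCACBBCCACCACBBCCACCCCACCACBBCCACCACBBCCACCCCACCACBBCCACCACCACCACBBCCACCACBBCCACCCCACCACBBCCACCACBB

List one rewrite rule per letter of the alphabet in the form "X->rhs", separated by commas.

A->CBB, B->C, C->CCA

  step 0 ⇒ step 1: BCC ⇒ C·CCA·CCA
    B ↦ C
    C ↦ CCA
    A ↦ CBB  (constrained at step 1)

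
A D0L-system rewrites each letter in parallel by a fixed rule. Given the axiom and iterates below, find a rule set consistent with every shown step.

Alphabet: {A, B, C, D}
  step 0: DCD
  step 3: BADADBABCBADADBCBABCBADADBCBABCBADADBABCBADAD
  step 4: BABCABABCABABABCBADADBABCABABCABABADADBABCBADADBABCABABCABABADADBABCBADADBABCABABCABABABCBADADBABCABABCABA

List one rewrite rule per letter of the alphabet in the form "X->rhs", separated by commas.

A->BC, B->BA, C->DAD, D->ABA

  step 3 ⇒ step 4: BADADBABCBADADBCBABCBADADBCBABCBADADBABCBADAD ⇒ BA·BC·ABA·BC·ABA·BA·BC·BA·DAD·BA·BC·ABA·BC·ABA·BA·DAD·BA·BC·BA·DAD·BA·BC·ABA·BC·ABA·BA·DAD·BA·BC·BA·DAD·BA·BC·ABA·BC·ABA·BA·BC·BA·DAD·BA·BC·ABA·BC·ABA
    A ↦ BC
    B ↦ BA
    C ↦ DAD
    D ↦ ABA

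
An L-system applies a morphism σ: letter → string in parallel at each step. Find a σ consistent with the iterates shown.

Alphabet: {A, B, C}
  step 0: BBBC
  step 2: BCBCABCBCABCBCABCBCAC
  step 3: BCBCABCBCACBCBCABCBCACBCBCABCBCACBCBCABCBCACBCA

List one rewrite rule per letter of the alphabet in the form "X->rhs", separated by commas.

A->C, B->BC, C->BCA

  step 2 ⇒ step 3: BCBCABCBCABCBCABCBCAC ⇒ BC·BCA·BC·BCA·C·BC·BCA·BC·BCA·C·BC·BCA·BC·BCA·C·BC·BCA·BC·BCA·C·BCA
    A ↦ C
    B ↦ BC
    C ↦ BCA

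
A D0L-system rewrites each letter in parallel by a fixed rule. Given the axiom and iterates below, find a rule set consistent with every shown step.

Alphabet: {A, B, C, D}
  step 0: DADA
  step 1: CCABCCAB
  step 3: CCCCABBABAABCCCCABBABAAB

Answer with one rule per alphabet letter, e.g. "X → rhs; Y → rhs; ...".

A->AB, B->BA, C->D, D->CC

  step 0 ⇒ step 1: DADA ⇒ CC·AB·CC·AB
    A ↦ AB
    D ↦ CC
    B ↦ BA  (constrained at step 1)
    C ↦ D  (constrained at step 1)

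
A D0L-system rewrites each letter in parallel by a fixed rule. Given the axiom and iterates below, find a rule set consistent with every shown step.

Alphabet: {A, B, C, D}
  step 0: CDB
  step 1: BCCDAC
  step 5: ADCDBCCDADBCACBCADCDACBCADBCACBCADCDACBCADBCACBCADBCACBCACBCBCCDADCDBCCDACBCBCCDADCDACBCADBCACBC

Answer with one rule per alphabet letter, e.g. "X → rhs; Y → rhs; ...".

  step 0 ⇒ step 1: CDB ⇒ BC·CD·AC
    B ↦ AC
    C ↦ BC
    D ↦ CD
    A ↦ AD  (constrained at step 1)

A->AD, B->AC, C->BC, D->CD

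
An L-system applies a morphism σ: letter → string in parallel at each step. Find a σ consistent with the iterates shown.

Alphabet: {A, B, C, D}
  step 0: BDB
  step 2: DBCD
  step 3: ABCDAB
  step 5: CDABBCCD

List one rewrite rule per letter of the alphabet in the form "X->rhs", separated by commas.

  step 2 ⇒ step 3: DBCD ⇒ AB·C·D·AB
    B ↦ C
    C ↦ D
    D ↦ AB
    A ↦ B  (constrained at step 3)

A->B, B->C, C->D, D->AB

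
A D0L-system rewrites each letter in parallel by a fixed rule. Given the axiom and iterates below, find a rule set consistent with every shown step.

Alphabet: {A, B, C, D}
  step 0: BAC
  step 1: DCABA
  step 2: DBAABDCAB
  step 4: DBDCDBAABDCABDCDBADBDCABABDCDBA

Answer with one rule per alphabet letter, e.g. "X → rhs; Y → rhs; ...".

  step 1 ⇒ step 2: DCABA ⇒ DB·A·AB·DC·AB
    A ↦ AB
    B ↦ DC
    C ↦ A
    D ↦ DB

A->AB, B->DC, C->A, D->DB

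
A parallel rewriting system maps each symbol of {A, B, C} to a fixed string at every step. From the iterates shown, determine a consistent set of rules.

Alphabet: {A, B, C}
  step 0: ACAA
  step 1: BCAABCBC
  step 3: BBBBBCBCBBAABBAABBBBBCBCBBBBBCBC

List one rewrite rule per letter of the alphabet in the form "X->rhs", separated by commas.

A->BC, B->BB, C->AA

  step 0 ⇒ step 1: ACAA ⇒ BC·AA·BC·BC
    A ↦ BC
    C ↦ AA
    B ↦ BB  (constrained at step 1)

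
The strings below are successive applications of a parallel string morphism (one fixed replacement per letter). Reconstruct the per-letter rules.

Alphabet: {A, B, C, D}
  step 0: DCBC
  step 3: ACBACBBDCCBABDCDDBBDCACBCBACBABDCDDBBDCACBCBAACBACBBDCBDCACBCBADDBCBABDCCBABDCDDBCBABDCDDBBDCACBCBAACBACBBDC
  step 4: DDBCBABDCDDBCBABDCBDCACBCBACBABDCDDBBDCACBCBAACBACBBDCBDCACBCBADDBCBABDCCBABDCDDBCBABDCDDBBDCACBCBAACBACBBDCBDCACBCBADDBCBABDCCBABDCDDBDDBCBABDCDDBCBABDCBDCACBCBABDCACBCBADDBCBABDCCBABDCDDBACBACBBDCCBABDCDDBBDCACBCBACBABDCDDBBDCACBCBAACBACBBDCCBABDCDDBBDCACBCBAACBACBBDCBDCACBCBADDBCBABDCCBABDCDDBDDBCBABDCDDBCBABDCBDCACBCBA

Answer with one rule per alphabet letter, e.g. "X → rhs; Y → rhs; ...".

A->DDB, B->BDC, C->CBA, D->ACB

  step 3 ⇒ step 4: ACBACBBDCCBABDCDDBBDCACBCBACBABDCDDBBDCACBCBAACBACBBDCBDCACBCBADDBCBABDCCBABDCDDBCBABDCDDBBDCACBCBAACBACBBDC ⇒ DDB·CBA·BDC·DDB·CBA·BDC·BDC·ACB·CBA·CBA·BDC·DDB·BDC·ACB·CBA·ACB·ACB·BDC·BDC·ACB·CBA·DDB·CBA·BDC·CBA·BDC·DDB·CBA·BDC·DDB·BDC·ACB·CBA·ACB·ACB·BDC·BDC·ACB·CBA·DDB·CBA·BDC·CBA·BDC·DDB·DDB·CBA·BDC·DDB·CBA·BDC·BDC·ACB·CBA·BDC·ACB·CBA·DDB·CBA·BDC·CBA·BDC·DDB·ACB·ACB·BDC·CBA·BDC·DDB·BDC·ACB·CBA·CBA·BDC·DDB·BDC·ACB·CBA·ACB·ACB·BDC·CBA·BDC·DDB·BDC·ACB·CBA·ACB·ACB·BDC·BDC·ACB·CBA·DDB·CBA·BDC·CBA·BDC·DDB·DDB·CBA·BDC·DDB·CBA·BDC·BDC·ACB·CBA
    A ↦ DDB
    B ↦ BDC
    C ↦ CBA
    D ↦ ACB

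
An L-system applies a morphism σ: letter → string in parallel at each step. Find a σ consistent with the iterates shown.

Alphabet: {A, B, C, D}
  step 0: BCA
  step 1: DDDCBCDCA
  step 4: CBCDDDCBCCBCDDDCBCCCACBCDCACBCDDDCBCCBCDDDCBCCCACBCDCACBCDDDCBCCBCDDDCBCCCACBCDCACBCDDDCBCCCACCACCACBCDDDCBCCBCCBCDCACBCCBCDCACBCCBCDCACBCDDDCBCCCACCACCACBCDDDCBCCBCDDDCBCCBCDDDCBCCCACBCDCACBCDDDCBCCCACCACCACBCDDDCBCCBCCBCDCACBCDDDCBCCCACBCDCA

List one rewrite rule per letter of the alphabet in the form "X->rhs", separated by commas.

A->DCA, B->DDD, C->CBC, D->CCA

  step 0 ⇒ step 1: BCA ⇒ DDD·CBC·DCA
    A ↦ DCA
    B ↦ DDD
    C ↦ CBC
    D ↦ CCA  (constrained at step 1)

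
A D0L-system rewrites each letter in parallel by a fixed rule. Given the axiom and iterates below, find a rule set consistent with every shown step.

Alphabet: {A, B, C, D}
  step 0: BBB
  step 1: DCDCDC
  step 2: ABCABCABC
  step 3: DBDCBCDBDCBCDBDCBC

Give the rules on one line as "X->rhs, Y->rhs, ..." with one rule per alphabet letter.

A->DB, B->DC, C->BC, D->A

  step 2 ⇒ step 3: ABCABCABC ⇒ DB·DC·BC·DB·DC·BC·DB·DC·BC
    A ↦ DB
    B ↦ DC
    C ↦ BC
  step 1 ⇒ step 2: DCDCDC ⇒ A·BC·A·BC·A·BC
    D ↦ A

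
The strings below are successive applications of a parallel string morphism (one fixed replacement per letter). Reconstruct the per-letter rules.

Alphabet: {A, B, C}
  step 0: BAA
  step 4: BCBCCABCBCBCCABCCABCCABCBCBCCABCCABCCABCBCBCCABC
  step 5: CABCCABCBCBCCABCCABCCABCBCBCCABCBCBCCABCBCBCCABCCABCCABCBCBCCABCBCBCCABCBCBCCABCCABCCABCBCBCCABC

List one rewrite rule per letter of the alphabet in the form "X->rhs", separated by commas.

A->BC, B->CA, C->BC

  step 4 ⇒ step 5: BCBCCABCBCBCCABCCABCCABCBCBCCABCCABCCABCBCBCCABC ⇒ CA·BC·CA·BC·BC·BC·CA·BC·CA·BC·CA·BC·BC·BC·CA·BC·BC·BC·CA·BC·BC·BC·CA·BC·CA·BC·CA·BC·BC·BC·CA·BC·BC·BC·CA·BC·BC·BC·CA·BC·CA·BC·CA·BC·BC·BC·CA·BC
    A ↦ BC
    B ↦ CA
    C ↦ BC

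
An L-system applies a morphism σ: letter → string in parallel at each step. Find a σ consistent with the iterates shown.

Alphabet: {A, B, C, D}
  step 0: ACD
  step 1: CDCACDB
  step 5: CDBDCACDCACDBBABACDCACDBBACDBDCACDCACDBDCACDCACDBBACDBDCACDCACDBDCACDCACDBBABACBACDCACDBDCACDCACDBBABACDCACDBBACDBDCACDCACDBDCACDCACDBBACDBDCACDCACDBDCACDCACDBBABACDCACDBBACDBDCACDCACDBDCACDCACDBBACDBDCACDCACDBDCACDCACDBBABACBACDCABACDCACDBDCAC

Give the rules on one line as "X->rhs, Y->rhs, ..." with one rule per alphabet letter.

A->C, B->BA, C->DCA, D->CDB

  step 0 ⇒ step 1: ACD ⇒ C·DCA·CDB
    A ↦ C
    C ↦ DCA
    D ↦ CDB
    B ↦ BA  (constrained at step 1)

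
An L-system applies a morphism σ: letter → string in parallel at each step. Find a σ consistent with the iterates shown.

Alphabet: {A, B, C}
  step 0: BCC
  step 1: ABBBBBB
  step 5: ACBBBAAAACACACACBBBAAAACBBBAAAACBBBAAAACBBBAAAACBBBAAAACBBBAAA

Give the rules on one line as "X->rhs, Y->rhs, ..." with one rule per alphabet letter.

  step 0 ⇒ step 1: BCC ⇒ A·BBB·BBB
    B ↦ A
    C ↦ BBB
    A ↦ AC  (constrained at step 1)

A->AC, B->A, C->BBB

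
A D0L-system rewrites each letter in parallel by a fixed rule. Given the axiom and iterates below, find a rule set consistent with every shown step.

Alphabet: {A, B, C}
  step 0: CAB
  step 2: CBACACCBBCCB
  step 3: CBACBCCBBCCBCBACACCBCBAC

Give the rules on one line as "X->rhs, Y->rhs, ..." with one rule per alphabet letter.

  step 2 ⇒ step 3: CBACACCBBCCB ⇒ CB·AC·BC·CB·BC·CB·CB·AC·AC·CB·CB·AC
    A ↦ BC
    B ↦ AC
    C ↦ CB

A->BC, B->AC, C->CB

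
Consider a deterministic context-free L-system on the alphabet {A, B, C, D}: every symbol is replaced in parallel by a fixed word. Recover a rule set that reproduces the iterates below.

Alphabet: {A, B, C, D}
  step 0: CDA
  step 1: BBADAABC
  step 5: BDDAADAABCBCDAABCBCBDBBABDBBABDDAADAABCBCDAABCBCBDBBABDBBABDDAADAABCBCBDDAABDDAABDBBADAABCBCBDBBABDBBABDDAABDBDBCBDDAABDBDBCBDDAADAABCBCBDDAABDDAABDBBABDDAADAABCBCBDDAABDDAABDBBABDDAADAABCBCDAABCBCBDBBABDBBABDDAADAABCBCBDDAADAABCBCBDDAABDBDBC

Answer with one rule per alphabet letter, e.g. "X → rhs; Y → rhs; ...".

A->BC, B->BD, C->BBA, D->DAA

  step 0 ⇒ step 1: CDA ⇒ BBA·DAA·BC
    A ↦ BC
    C ↦ BBA
    D ↦ DAA
    B ↦ BD  (constrained at step 1)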